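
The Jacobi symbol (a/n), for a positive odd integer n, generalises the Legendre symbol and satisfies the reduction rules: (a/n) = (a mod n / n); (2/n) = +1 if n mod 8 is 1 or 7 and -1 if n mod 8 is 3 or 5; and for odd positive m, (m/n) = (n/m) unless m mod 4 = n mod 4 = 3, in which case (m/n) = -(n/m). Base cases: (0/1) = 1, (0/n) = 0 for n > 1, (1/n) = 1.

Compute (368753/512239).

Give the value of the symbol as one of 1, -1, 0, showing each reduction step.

0

reciprocity: (368753/512239) = +1·(512239/368753) since 368753 mod 4 = 1, 512239 mod 4 = 3; sign now +1
(512239/368753) = (143486/368753)   [reduce mod 368753]
143486 = 2^1·71743; (2/368753) = +1 since 368753 mod 8 = 1, so (143486/368753) = (+1)^1·(71743/368753); sign now +1
reciprocity: (71743/368753) = +1·(368753/71743) since 71743 mod 4 = 3, 368753 mod 4 = 1; sign now +1
(368753/71743) = (10038/71743)   [reduce mod 71743]
10038 = 2^1·5019; (2/71743) = +1 since 71743 mod 8 = 7, so (10038/71743) = (+1)^1·(5019/71743); sign now +1
reciprocity: (5019/71743) = -1·(71743/5019) since 5019 mod 4 = 3, 71743 mod 4 = 3; sign now -1
(71743/5019) = (1477/5019)   [reduce mod 5019]
reciprocity: (1477/5019) = +1·(5019/1477) since 1477 mod 4 = 1, 5019 mod 4 = 3; sign now -1
(5019/1477) = (588/1477)   [reduce mod 1477]
588 = 2^2·147; (2/1477) = -1 since 1477 mod 8 = 5, so (588/1477) = (-1)^2·(147/1477); sign now -1
reciprocity: (147/1477) = +1·(1477/147) since 147 mod 4 = 3, 1477 mod 4 = 1; sign now -1
(1477/147) = (7/147)   [reduce mod 147]
reciprocity: (7/147) = -1·(147/7) since 7 mod 4 = 3, 147 mod 4 = 3; sign now +1
(147/7) = (0/7)   [reduce mod 7]
(0/7) = 0   [gcd(a, n) > 1]; final value = 0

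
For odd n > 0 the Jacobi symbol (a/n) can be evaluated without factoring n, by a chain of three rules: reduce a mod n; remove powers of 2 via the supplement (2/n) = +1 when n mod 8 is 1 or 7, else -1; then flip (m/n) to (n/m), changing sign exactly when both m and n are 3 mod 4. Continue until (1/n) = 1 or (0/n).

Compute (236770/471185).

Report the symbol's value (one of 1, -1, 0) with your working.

factor out 2^1: 236770 = 2^1·118385; with 471185 mod 8 = 1, (2/471185) = +1; sign now +1; continue with (118385/471185)
flip (118385/471185) -> (471185/118385): both odd, 118385 mod 4 = 1, 471185 mod 4 = 1, so the flip contributes +1; sign now +1
(471185/118385): 471185 mod 118385 = 116030, so (471185/118385) = (116030/118385)
factor out 2^1: 116030 = 2^1·58015; with 118385 mod 8 = 1, (2/118385) = +1; sign now +1; continue with (58015/118385)
flip (58015/118385) -> (118385/58015): both odd, 58015 mod 4 = 3, 118385 mod 4 = 1, so the flip contributes +1; sign now +1
(118385/58015): 118385 mod 58015 = 2355, so (118385/58015) = (2355/58015)
flip (2355/58015) -> (58015/2355): both odd, 2355 mod 4 = 3, 58015 mod 4 = 3, so the flip contributes -1; sign now -1
(58015/2355): 58015 mod 2355 = 1495, so (58015/2355) = (1495/2355)
flip (1495/2355) -> (2355/1495): both odd, 1495 mod 4 = 3, 2355 mod 4 = 3, so the flip contributes -1; sign now +1
(2355/1495): 2355 mod 1495 = 860, so (2355/1495) = (860/1495)
factor out 2^2: 860 = 2^2·215; with 1495 mod 8 = 7, (2/1495) = +1; sign now +1; continue with (215/1495)
flip (215/1495) -> (1495/215): both odd, 215 mod 4 = 3, 1495 mod 4 = 3, so the flip contributes -1; sign now -1
(1495/215): 1495 mod 215 = 205, so (1495/215) = (205/215)
flip (205/215) -> (215/205): both odd, 205 mod 4 = 1, 215 mod 4 = 3, so the flip contributes +1; sign now -1
(215/205): 215 mod 205 = 10, so (215/205) = (10/205)
factor out 2^1: 10 = 2^1·5; with 205 mod 8 = 5, (2/205) = -1; sign now +1; continue with (5/205)
flip (5/205) -> (205/5): both odd, 5 mod 4 = 1, 205 mod 4 = 1, so the flip contributes +1; sign now +1
(205/5): 205 mod 5 = 0, so (205/5) = (0/5)
reached (0/5); gcd(a, n) > 1, so (0/5) = 0 and the symbol is 0

0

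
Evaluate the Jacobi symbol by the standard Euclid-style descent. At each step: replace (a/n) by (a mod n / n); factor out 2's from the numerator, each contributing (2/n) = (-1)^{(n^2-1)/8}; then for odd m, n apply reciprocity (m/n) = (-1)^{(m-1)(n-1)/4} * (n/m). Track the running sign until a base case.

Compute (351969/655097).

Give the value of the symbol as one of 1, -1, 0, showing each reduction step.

reciprocity: (351969/655097) = +1·(655097/351969) since 351969 mod 4 = 1, 655097 mod 4 = 1; sign now +1
(655097/351969) = (303128/351969)   [reduce mod 351969]
303128 = 2^3·37891; (2/351969) = +1 since 351969 mod 8 = 1, so (303128/351969) = (+1)^3·(37891/351969); sign now +1
reciprocity: (37891/351969) = +1·(351969/37891) since 37891 mod 4 = 3, 351969 mod 4 = 1; sign now +1
(351969/37891) = (10950/37891)   [reduce mod 37891]
10950 = 2^1·5475; (2/37891) = -1 since 37891 mod 8 = 3, so (10950/37891) = (-1)^1·(5475/37891); sign now -1
reciprocity: (5475/37891) = -1·(37891/5475) since 5475 mod 4 = 3, 37891 mod 4 = 3; sign now +1
(37891/5475) = (5041/5475)   [reduce mod 5475]
reciprocity: (5041/5475) = +1·(5475/5041) since 5041 mod 4 = 1, 5475 mod 4 = 3; sign now +1
(5475/5041) = (434/5041)   [reduce mod 5041]
434 = 2^1·217; (2/5041) = +1 since 5041 mod 8 = 1, so (434/5041) = (+1)^1·(217/5041); sign now +1
reciprocity: (217/5041) = +1·(5041/217) since 217 mod 4 = 1, 5041 mod 4 = 1; sign now +1
(5041/217) = (50/217)   [reduce mod 217]
50 = 2^1·25; (2/217) = +1 since 217 mod 8 = 1, so (50/217) = (+1)^1·(25/217); sign now +1
reciprocity: (25/217) = +1·(217/25) since 25 mod 4 = 1, 217 mod 4 = 1; sign now +1
(217/25) = (17/25)   [reduce mod 25]
reciprocity: (17/25) = +1·(25/17) since 17 mod 4 = 1, 25 mod 4 = 1; sign now +1
(25/17) = (8/17)   [reduce mod 17]
8 = 2^3·1; (2/17) = +1 since 17 mod 8 = 1, so (8/17) = (+1)^3·(1/17); sign now +1
(1/17) = 1; final value = sign = +1

1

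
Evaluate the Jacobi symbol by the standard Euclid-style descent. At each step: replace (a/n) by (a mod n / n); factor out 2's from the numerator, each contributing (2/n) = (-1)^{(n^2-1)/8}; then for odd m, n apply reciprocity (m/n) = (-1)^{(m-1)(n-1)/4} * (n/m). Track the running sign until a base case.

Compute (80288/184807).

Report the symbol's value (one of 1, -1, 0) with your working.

-1

80288 = 2^5·2509; (2/184807) = +1 since 184807 mod 8 = 7, so (80288/184807) = (+1)^5·(2509/184807); sign now +1
reciprocity: (2509/184807) = +1·(184807/2509) since 2509 mod 4 = 1, 184807 mod 4 = 3; sign now +1
(184807/2509) = (1650/2509)   [reduce mod 2509]
1650 = 2^1·825; (2/2509) = -1 since 2509 mod 8 = 5, so (1650/2509) = (-1)^1·(825/2509); sign now -1
reciprocity: (825/2509) = +1·(2509/825) since 825 mod 4 = 1, 2509 mod 4 = 1; sign now -1
(2509/825) = (34/825)   [reduce mod 825]
34 = 2^1·17; (2/825) = +1 since 825 mod 8 = 1, so (34/825) = (+1)^1·(17/825); sign now -1
reciprocity: (17/825) = +1·(825/17) since 17 mod 4 = 1, 825 mod 4 = 1; sign now -1
(825/17) = (9/17)   [reduce mod 17]
reciprocity: (9/17) = +1·(17/9) since 9 mod 4 = 1, 17 mod 4 = 1; sign now -1
(17/9) = (8/9)   [reduce mod 9]
8 = 2^3·1; (2/9) = +1 since 9 mod 8 = 1, so (8/9) = (+1)^3·(1/9); sign now -1
(1/9) = 1; final value = sign = -1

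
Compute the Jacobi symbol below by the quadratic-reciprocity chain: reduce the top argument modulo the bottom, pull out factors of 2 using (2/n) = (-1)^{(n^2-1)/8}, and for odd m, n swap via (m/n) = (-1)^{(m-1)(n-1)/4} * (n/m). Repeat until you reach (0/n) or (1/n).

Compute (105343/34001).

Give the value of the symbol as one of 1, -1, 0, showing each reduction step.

(105343/34001): 105343 mod 34001 = 3340, so (105343/34001) = (3340/34001)
factor out 2^2: 3340 = 2^2·835; with 34001 mod 8 = 1, (2/34001) = +1; sign now +1; continue with (835/34001)
flip (835/34001) -> (34001/835): both odd, 835 mod 4 = 3, 34001 mod 4 = 1, so the flip contributes +1; sign now +1
(34001/835): 34001 mod 835 = 601, so (34001/835) = (601/835)
flip (601/835) -> (835/601): both odd, 601 mod 4 = 1, 835 mod 4 = 3, so the flip contributes +1; sign now +1
(835/601): 835 mod 601 = 234, so (835/601) = (234/601)
factor out 2^1: 234 = 2^1·117; with 601 mod 8 = 1, (2/601) = +1; sign now +1; continue with (117/601)
flip (117/601) -> (601/117): both odd, 117 mod 4 = 1, 601 mod 4 = 1, so the flip contributes +1; sign now +1
(601/117): 601 mod 117 = 16, so (601/117) = (16/117)
factor out 2^4: 16 = 2^4·1; with 117 mod 8 = 5, (2/117) = -1; sign now +1; continue with (1/117)
reached (1/117) = 1, so the symbol is +1

1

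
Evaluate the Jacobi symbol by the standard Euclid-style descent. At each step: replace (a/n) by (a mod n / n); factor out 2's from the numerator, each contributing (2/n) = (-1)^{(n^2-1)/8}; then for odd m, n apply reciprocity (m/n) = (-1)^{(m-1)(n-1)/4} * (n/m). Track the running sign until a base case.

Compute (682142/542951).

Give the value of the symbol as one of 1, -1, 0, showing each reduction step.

(682142/542951) = (139191/542951)   [reduce mod 542951]
reciprocity: (139191/542951) = -1·(542951/139191) since 139191 mod 4 = 3, 542951 mod 4 = 3; sign now -1
(542951/139191) = (125378/139191)   [reduce mod 139191]
125378 = 2^1·62689; (2/139191) = +1 since 139191 mod 8 = 7, so (125378/139191) = (+1)^1·(62689/139191); sign now -1
reciprocity: (62689/139191) = +1·(139191/62689) since 62689 mod 4 = 1, 139191 mod 4 = 3; sign now -1
(139191/62689) = (13813/62689)   [reduce mod 62689]
reciprocity: (13813/62689) = +1·(62689/13813) since 13813 mod 4 = 1, 62689 mod 4 = 1; sign now -1
(62689/13813) = (7437/13813)   [reduce mod 13813]
reciprocity: (7437/13813) = +1·(13813/7437) since 7437 mod 4 = 1, 13813 mod 4 = 1; sign now -1
(13813/7437) = (6376/7437)   [reduce mod 7437]
6376 = 2^3·797; (2/7437) = -1 since 7437 mod 8 = 5, so (6376/7437) = (-1)^3·(797/7437); sign now +1
reciprocity: (797/7437) = +1·(7437/797) since 797 mod 4 = 1, 7437 mod 4 = 1; sign now +1
(7437/797) = (264/797)   [reduce mod 797]
264 = 2^3·33; (2/797) = -1 since 797 mod 8 = 5, so (264/797) = (-1)^3·(33/797); sign now -1
reciprocity: (33/797) = +1·(797/33) since 33 mod 4 = 1, 797 mod 4 = 1; sign now -1
(797/33) = (5/33)   [reduce mod 33]
reciprocity: (5/33) = +1·(33/5) since 5 mod 4 = 1, 33 mod 4 = 1; sign now -1
(33/5) = (3/5)   [reduce mod 5]
reciprocity: (3/5) = +1·(5/3) since 3 mod 4 = 3, 5 mod 4 = 1; sign now -1
(5/3) = (2/3)   [reduce mod 3]
2 = 2^1·1; (2/3) = -1 since 3 mod 8 = 3, so (2/3) = (-1)^1·(1/3); sign now +1
(1/3) = 1; final value = sign = +1

1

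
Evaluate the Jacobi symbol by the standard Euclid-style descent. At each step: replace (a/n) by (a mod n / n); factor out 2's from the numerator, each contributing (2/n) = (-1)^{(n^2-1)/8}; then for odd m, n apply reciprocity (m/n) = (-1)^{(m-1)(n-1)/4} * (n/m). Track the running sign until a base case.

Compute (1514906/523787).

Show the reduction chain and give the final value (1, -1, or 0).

(1514906/523787) = (467332/523787)   [reduce mod 523787]
467332 = 2^2·116833; (2/523787) = -1 since 523787 mod 8 = 3, so (467332/523787) = (-1)^2·(116833/523787); sign now +1
reciprocity: (116833/523787) = +1·(523787/116833) since 116833 mod 4 = 1, 523787 mod 4 = 3; sign now +1
(523787/116833) = (56455/116833)   [reduce mod 116833]
reciprocity: (56455/116833) = +1·(116833/56455) since 56455 mod 4 = 3, 116833 mod 4 = 1; sign now +1
(116833/56455) = (3923/56455)   [reduce mod 56455]
reciprocity: (3923/56455) = -1·(56455/3923) since 3923 mod 4 = 3, 56455 mod 4 = 3; sign now -1
(56455/3923) = (1533/3923)   [reduce mod 3923]
reciprocity: (1533/3923) = +1·(3923/1533) since 1533 mod 4 = 1, 3923 mod 4 = 3; sign now -1
(3923/1533) = (857/1533)   [reduce mod 1533]
reciprocity: (857/1533) = +1·(1533/857) since 857 mod 4 = 1, 1533 mod 4 = 1; sign now -1
(1533/857) = (676/857)   [reduce mod 857]
676 = 2^2·169; (2/857) = +1 since 857 mod 8 = 1, so (676/857) = (+1)^2·(169/857); sign now -1
reciprocity: (169/857) = +1·(857/169) since 169 mod 4 = 1, 857 mod 4 = 1; sign now -1
(857/169) = (12/169)   [reduce mod 169]
12 = 2^2·3; (2/169) = +1 since 169 mod 8 = 1, so (12/169) = (+1)^2·(3/169); sign now -1
reciprocity: (3/169) = +1·(169/3) since 3 mod 4 = 3, 169 mod 4 = 1; sign now -1
(169/3) = (1/3)   [reduce mod 3]
(1/3) = 1; final value = sign = -1

-1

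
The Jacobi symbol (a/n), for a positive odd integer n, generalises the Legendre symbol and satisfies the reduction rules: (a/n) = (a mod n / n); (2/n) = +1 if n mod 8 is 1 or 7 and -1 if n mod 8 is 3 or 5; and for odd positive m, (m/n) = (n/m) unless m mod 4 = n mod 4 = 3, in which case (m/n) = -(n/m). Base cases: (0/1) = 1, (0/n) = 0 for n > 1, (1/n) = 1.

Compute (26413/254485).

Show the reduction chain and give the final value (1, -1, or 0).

1

reciprocity: (26413/254485) = +1·(254485/26413) since 26413 mod 4 = 1, 254485 mod 4 = 1; sign now +1
(254485/26413) = (16768/26413)   [reduce mod 26413]
16768 = 2^7·131; (2/26413) = -1 since 26413 mod 8 = 5, so (16768/26413) = (-1)^7·(131/26413); sign now -1
reciprocity: (131/26413) = +1·(26413/131) since 131 mod 4 = 3, 26413 mod 4 = 1; sign now -1
(26413/131) = (82/131)   [reduce mod 131]
82 = 2^1·41; (2/131) = -1 since 131 mod 8 = 3, so (82/131) = (-1)^1·(41/131); sign now +1
reciprocity: (41/131) = +1·(131/41) since 41 mod 4 = 1, 131 mod 4 = 3; sign now +1
(131/41) = (8/41)   [reduce mod 41]
8 = 2^3·1; (2/41) = +1 since 41 mod 8 = 1, so (8/41) = (+1)^3·(1/41); sign now +1
(1/41) = 1; final value = sign = +1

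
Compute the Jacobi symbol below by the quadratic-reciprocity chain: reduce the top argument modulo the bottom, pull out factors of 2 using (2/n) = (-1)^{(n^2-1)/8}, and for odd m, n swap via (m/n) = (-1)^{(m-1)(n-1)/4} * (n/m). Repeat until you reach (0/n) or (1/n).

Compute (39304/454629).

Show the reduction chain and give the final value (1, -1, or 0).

39304 = 2^3·4913; (2/454629) = -1 since 454629 mod 8 = 5, so (39304/454629) = (-1)^3·(4913/454629); sign now -1
reciprocity: (4913/454629) = +1·(454629/4913) since 4913 mod 4 = 1, 454629 mod 4 = 1; sign now -1
(454629/4913) = (2633/4913)   [reduce mod 4913]
reciprocity: (2633/4913) = +1·(4913/2633) since 2633 mod 4 = 1, 4913 mod 4 = 1; sign now -1
(4913/2633) = (2280/2633)   [reduce mod 2633]
2280 = 2^3·285; (2/2633) = +1 since 2633 mod 8 = 1, so (2280/2633) = (+1)^3·(285/2633); sign now -1
reciprocity: (285/2633) = +1·(2633/285) since 285 mod 4 = 1, 2633 mod 4 = 1; sign now -1
(2633/285) = (68/285)   [reduce mod 285]
68 = 2^2·17; (2/285) = -1 since 285 mod 8 = 5, so (68/285) = (-1)^2·(17/285); sign now -1
reciprocity: (17/285) = +1·(285/17) since 17 mod 4 = 1, 285 mod 4 = 1; sign now -1
(285/17) = (13/17)   [reduce mod 17]
reciprocity: (13/17) = +1·(17/13) since 13 mod 4 = 1, 17 mod 4 = 1; sign now -1
(17/13) = (4/13)   [reduce mod 13]
4 = 2^2·1; (2/13) = -1 since 13 mod 8 = 5, so (4/13) = (-1)^2·(1/13); sign now -1
(1/13) = 1; final value = sign = -1

-1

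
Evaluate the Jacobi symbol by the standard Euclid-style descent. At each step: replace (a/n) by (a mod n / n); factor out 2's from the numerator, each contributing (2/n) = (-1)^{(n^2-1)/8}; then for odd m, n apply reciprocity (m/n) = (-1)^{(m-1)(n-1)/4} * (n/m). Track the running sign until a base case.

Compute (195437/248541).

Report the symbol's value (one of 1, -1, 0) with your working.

1

flip (195437/248541) -> (248541/195437): both odd, 195437 mod 4 = 1, 248541 mod 4 = 1, so the flip contributes +1; sign now +1
(248541/195437): 248541 mod 195437 = 53104, so (248541/195437) = (53104/195437)
factor out 2^4: 53104 = 2^4·3319; with 195437 mod 8 = 5, (2/195437) = -1; sign now +1; continue with (3319/195437)
flip (3319/195437) -> (195437/3319): both odd, 3319 mod 4 = 3, 195437 mod 4 = 1, so the flip contributes +1; sign now +1
(195437/3319): 195437 mod 3319 = 2935, so (195437/3319) = (2935/3319)
flip (2935/3319) -> (3319/2935): both odd, 2935 mod 4 = 3, 3319 mod 4 = 3, so the flip contributes -1; sign now -1
(3319/2935): 3319 mod 2935 = 384, so (3319/2935) = (384/2935)
factor out 2^7: 384 = 2^7·3; with 2935 mod 8 = 7, (2/2935) = +1; sign now -1; continue with (3/2935)
flip (3/2935) -> (2935/3): both odd, 3 mod 4 = 3, 2935 mod 4 = 3, so the flip contributes -1; sign now +1
(2935/3): 2935 mod 3 = 1, so (2935/3) = (1/3)
reached (1/3) = 1, so the symbol is +1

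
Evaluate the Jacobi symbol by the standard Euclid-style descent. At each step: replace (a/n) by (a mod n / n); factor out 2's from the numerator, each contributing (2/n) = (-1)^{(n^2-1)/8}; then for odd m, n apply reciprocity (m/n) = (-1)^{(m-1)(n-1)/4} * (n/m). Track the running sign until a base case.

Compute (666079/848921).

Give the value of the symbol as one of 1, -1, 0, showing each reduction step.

-1

reciprocity: (666079/848921) = +1·(848921/666079) since 666079 mod 4 = 3, 848921 mod 4 = 1; sign now +1
(848921/666079) = (182842/666079)   [reduce mod 666079]
182842 = 2^1·91421; (2/666079) = +1 since 666079 mod 8 = 7, so (182842/666079) = (+1)^1·(91421/666079); sign now +1
reciprocity: (91421/666079) = +1·(666079/91421) since 91421 mod 4 = 1, 666079 mod 4 = 3; sign now +1
(666079/91421) = (26132/91421)   [reduce mod 91421]
26132 = 2^2·6533; (2/91421) = -1 since 91421 mod 8 = 5, so (26132/91421) = (-1)^2·(6533/91421); sign now +1
reciprocity: (6533/91421) = +1·(91421/6533) since 6533 mod 4 = 1, 91421 mod 4 = 1; sign now +1
(91421/6533) = (6492/6533)   [reduce mod 6533]
6492 = 2^2·1623; (2/6533) = -1 since 6533 mod 8 = 5, so (6492/6533) = (-1)^2·(1623/6533); sign now +1
reciprocity: (1623/6533) = +1·(6533/1623) since 1623 mod 4 = 3, 6533 mod 4 = 1; sign now +1
(6533/1623) = (41/1623)   [reduce mod 1623]
reciprocity: (41/1623) = +1·(1623/41) since 41 mod 4 = 1, 1623 mod 4 = 3; sign now +1
(1623/41) = (24/41)   [reduce mod 41]
24 = 2^3·3; (2/41) = +1 since 41 mod 8 = 1, so (24/41) = (+1)^3·(3/41); sign now +1
reciprocity: (3/41) = +1·(41/3) since 3 mod 4 = 3, 41 mod 4 = 1; sign now +1
(41/3) = (2/3)   [reduce mod 3]
2 = 2^1·1; (2/3) = -1 since 3 mod 8 = 3, so (2/3) = (-1)^1·(1/3); sign now -1
(1/3) = 1; final value = sign = -1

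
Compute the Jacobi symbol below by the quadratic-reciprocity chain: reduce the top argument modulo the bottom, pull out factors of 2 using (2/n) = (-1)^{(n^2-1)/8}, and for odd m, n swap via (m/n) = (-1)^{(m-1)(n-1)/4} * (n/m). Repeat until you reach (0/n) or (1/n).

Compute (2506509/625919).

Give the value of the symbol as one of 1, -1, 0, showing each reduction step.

1

(2506509/625919) = (2833/625919)   [reduce mod 625919]
reciprocity: (2833/625919) = +1·(625919/2833) since 2833 mod 4 = 1, 625919 mod 4 = 3; sign now +1
(625919/2833) = (2659/2833)   [reduce mod 2833]
reciprocity: (2659/2833) = +1·(2833/2659) since 2659 mod 4 = 3, 2833 mod 4 = 1; sign now +1
(2833/2659) = (174/2659)   [reduce mod 2659]
174 = 2^1·87; (2/2659) = -1 since 2659 mod 8 = 3, so (174/2659) = (-1)^1·(87/2659); sign now -1
reciprocity: (87/2659) = -1·(2659/87) since 87 mod 4 = 3, 2659 mod 4 = 3; sign now +1
(2659/87) = (49/87)   [reduce mod 87]
reciprocity: (49/87) = +1·(87/49) since 49 mod 4 = 1, 87 mod 4 = 3; sign now +1
(87/49) = (38/49)   [reduce mod 49]
38 = 2^1·19; (2/49) = +1 since 49 mod 8 = 1, so (38/49) = (+1)^1·(19/49); sign now +1
reciprocity: (19/49) = +1·(49/19) since 19 mod 4 = 3, 49 mod 4 = 1; sign now +1
(49/19) = (11/19)   [reduce mod 19]
reciprocity: (11/19) = -1·(19/11) since 11 mod 4 = 3, 19 mod 4 = 3; sign now -1
(19/11) = (8/11)   [reduce mod 11]
8 = 2^3·1; (2/11) = -1 since 11 mod 8 = 3, so (8/11) = (-1)^3·(1/11); sign now +1
(1/11) = 1; final value = sign = +1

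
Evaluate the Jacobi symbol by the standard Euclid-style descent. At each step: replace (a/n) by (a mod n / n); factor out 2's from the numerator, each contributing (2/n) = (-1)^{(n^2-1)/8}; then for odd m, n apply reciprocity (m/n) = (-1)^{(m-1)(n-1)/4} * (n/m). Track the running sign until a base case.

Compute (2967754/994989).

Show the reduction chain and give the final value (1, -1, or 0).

-1

(2967754/994989): 2967754 mod 994989 = 977776, so (2967754/994989) = (977776/994989)
factor out 2^4: 977776 = 2^4·61111; with 994989 mod 8 = 5, (2/994989) = -1; sign now +1; continue with (61111/994989)
flip (61111/994989) -> (994989/61111): both odd, 61111 mod 4 = 3, 994989 mod 4 = 1, so the flip contributes +1; sign now +1
(994989/61111): 994989 mod 61111 = 17213, so (994989/61111) = (17213/61111)
flip (17213/61111) -> (61111/17213): both odd, 17213 mod 4 = 1, 61111 mod 4 = 3, so the flip contributes +1; sign now +1
(61111/17213): 61111 mod 17213 = 9472, so (61111/17213) = (9472/17213)
factor out 2^8: 9472 = 2^8·37; with 17213 mod 8 = 5, (2/17213) = -1; sign now +1; continue with (37/17213)
flip (37/17213) -> (17213/37): both odd, 37 mod 4 = 1, 17213 mod 4 = 1, so the flip contributes +1; sign now +1
(17213/37): 17213 mod 37 = 8, so (17213/37) = (8/37)
factor out 2^3: 8 = 2^3·1; with 37 mod 8 = 5, (2/37) = -1; sign now -1; continue with (1/37)
reached (1/37) = 1, so the symbol is -1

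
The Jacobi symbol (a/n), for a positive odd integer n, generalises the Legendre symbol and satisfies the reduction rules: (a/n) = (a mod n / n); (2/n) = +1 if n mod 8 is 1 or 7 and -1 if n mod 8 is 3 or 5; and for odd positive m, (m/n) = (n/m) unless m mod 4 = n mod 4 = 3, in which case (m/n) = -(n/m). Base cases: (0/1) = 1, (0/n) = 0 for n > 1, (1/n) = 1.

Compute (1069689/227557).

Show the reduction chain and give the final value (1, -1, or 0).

1

(1069689/227557): 1069689 mod 227557 = 159461, so (1069689/227557) = (159461/227557)
flip (159461/227557) -> (227557/159461): both odd, 159461 mod 4 = 1, 227557 mod 4 = 1, so the flip contributes +1; sign now +1
(227557/159461): 227557 mod 159461 = 68096, so (227557/159461) = (68096/159461)
factor out 2^9: 68096 = 2^9·133; with 159461 mod 8 = 5, (2/159461) = -1; sign now -1; continue with (133/159461)
flip (133/159461) -> (159461/133): both odd, 133 mod 4 = 1, 159461 mod 4 = 1, so the flip contributes +1; sign now -1
(159461/133): 159461 mod 133 = 127, so (159461/133) = (127/133)
flip (127/133) -> (133/127): both odd, 127 mod 4 = 3, 133 mod 4 = 1, so the flip contributes +1; sign now -1
(133/127): 133 mod 127 = 6, so (133/127) = (6/127)
factor out 2^1: 6 = 2^1·3; with 127 mod 8 = 7, (2/127) = +1; sign now -1; continue with (3/127)
flip (3/127) -> (127/3): both odd, 3 mod 4 = 3, 127 mod 4 = 3, so the flip contributes -1; sign now +1
(127/3): 127 mod 3 = 1, so (127/3) = (1/3)
reached (1/3) = 1, so the symbol is +1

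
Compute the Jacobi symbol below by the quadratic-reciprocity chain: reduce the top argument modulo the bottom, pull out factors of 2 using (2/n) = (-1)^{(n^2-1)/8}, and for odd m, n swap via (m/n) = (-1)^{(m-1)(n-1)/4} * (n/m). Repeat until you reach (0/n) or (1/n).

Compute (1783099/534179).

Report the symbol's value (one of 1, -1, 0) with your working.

(1783099/534179): 1783099 mod 534179 = 180562, so (1783099/534179) = (180562/534179)
factor out 2^1: 180562 = 2^1·90281; with 534179 mod 8 = 3, (2/534179) = -1; sign now -1; continue with (90281/534179)
flip (90281/534179) -> (534179/90281): both odd, 90281 mod 4 = 1, 534179 mod 4 = 3, so the flip contributes +1; sign now -1
(534179/90281): 534179 mod 90281 = 82774, so (534179/90281) = (82774/90281)
factor out 2^1: 82774 = 2^1·41387; with 90281 mod 8 = 1, (2/90281) = +1; sign now -1; continue with (41387/90281)
flip (41387/90281) -> (90281/41387): both odd, 41387 mod 4 = 3, 90281 mod 4 = 1, so the flip contributes +1; sign now -1
(90281/41387): 90281 mod 41387 = 7507, so (90281/41387) = (7507/41387)
flip (7507/41387) -> (41387/7507): both odd, 7507 mod 4 = 3, 41387 mod 4 = 3, so the flip contributes -1; sign now +1
(41387/7507): 41387 mod 7507 = 3852, so (41387/7507) = (3852/7507)
factor out 2^2: 3852 = 2^2·963; with 7507 mod 8 = 3, (2/7507) = -1; sign now +1; continue with (963/7507)
flip (963/7507) -> (7507/963): both odd, 963 mod 4 = 3, 7507 mod 4 = 3, so the flip contributes -1; sign now -1
(7507/963): 7507 mod 963 = 766, so (7507/963) = (766/963)
factor out 2^1: 766 = 2^1·383; with 963 mod 8 = 3, (2/963) = -1; sign now +1; continue with (383/963)
flip (383/963) -> (963/383): both odd, 383 mod 4 = 3, 963 mod 4 = 3, so the flip contributes -1; sign now -1
(963/383): 963 mod 383 = 197, so (963/383) = (197/383)
flip (197/383) -> (383/197): both odd, 197 mod 4 = 1, 383 mod 4 = 3, so the flip contributes +1; sign now -1
(383/197): 383 mod 197 = 186, so (383/197) = (186/197)
factor out 2^1: 186 = 2^1·93; with 197 mod 8 = 5, (2/197) = -1; sign now +1; continue with (93/197)
flip (93/197) -> (197/93): both odd, 93 mod 4 = 1, 197 mod 4 = 1, so the flip contributes +1; sign now +1
(197/93): 197 mod 93 = 11, so (197/93) = (11/93)
flip (11/93) -> (93/11): both odd, 11 mod 4 = 3, 93 mod 4 = 1, so the flip contributes +1; sign now +1
(93/11): 93 mod 11 = 5, so (93/11) = (5/11)
flip (5/11) -> (11/5): both odd, 5 mod 4 = 1, 11 mod 4 = 3, so the flip contributes +1; sign now +1
(11/5): 11 mod 5 = 1, so (11/5) = (1/5)
reached (1/5) = 1, so the symbol is +1

1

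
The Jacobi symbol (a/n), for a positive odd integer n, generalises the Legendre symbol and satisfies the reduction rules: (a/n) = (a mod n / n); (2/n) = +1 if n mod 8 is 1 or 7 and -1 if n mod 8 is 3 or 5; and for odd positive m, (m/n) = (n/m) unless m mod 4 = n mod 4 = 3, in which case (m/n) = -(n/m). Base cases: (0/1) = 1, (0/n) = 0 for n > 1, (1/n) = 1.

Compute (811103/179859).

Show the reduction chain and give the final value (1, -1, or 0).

-1

(811103/179859): 811103 mod 179859 = 91667, so (811103/179859) = (91667/179859)
flip (91667/179859) -> (179859/91667): both odd, 91667 mod 4 = 3, 179859 mod 4 = 3, so the flip contributes -1; sign now -1
(179859/91667): 179859 mod 91667 = 88192, so (179859/91667) = (88192/91667)
factor out 2^7: 88192 = 2^7·689; with 91667 mod 8 = 3, (2/91667) = -1; sign now +1; continue with (689/91667)
flip (689/91667) -> (91667/689): both odd, 689 mod 4 = 1, 91667 mod 4 = 3, so the flip contributes +1; sign now +1
(91667/689): 91667 mod 689 = 30, so (91667/689) = (30/689)
factor out 2^1: 30 = 2^1·15; with 689 mod 8 = 1, (2/689) = +1; sign now +1; continue with (15/689)
flip (15/689) -> (689/15): both odd, 15 mod 4 = 3, 689 mod 4 = 1, so the flip contributes +1; sign now +1
(689/15): 689 mod 15 = 14, so (689/15) = (14/15)
factor out 2^1: 14 = 2^1·7; with 15 mod 8 = 7, (2/15) = +1; sign now +1; continue with (7/15)
flip (7/15) -> (15/7): both odd, 7 mod 4 = 3, 15 mod 4 = 3, so the flip contributes -1; sign now -1
(15/7): 15 mod 7 = 1, so (15/7) = (1/7)
reached (1/7) = 1, so the symbol is -1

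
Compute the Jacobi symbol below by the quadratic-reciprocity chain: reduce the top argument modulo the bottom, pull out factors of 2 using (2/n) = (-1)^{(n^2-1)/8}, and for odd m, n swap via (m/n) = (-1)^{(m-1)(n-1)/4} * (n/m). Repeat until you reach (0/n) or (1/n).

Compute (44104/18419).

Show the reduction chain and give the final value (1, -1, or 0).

(44104/18419): 44104 mod 18419 = 7266, so (44104/18419) = (7266/18419)
factor out 2^1: 7266 = 2^1·3633; with 18419 mod 8 = 3, (2/18419) = -1; sign now -1; continue with (3633/18419)
flip (3633/18419) -> (18419/3633): both odd, 3633 mod 4 = 1, 18419 mod 4 = 3, so the flip contributes +1; sign now -1
(18419/3633): 18419 mod 3633 = 254, so (18419/3633) = (254/3633)
factor out 2^1: 254 = 2^1·127; with 3633 mod 8 = 1, (2/3633) = +1; sign now -1; continue with (127/3633)
flip (127/3633) -> (3633/127): both odd, 127 mod 4 = 3, 3633 mod 4 = 1, so the flip contributes +1; sign now -1
(3633/127): 3633 mod 127 = 77, so (3633/127) = (77/127)
flip (77/127) -> (127/77): both odd, 77 mod 4 = 1, 127 mod 4 = 3, so the flip contributes +1; sign now -1
(127/77): 127 mod 77 = 50, so (127/77) = (50/77)
factor out 2^1: 50 = 2^1·25; with 77 mod 8 = 5, (2/77) = -1; sign now +1; continue with (25/77)
flip (25/77) -> (77/25): both odd, 25 mod 4 = 1, 77 mod 4 = 1, so the flip contributes +1; sign now +1
(77/25): 77 mod 25 = 2, so (77/25) = (2/25)
factor out 2^1: 2 = 2^1·1; with 25 mod 8 = 1, (2/25) = +1; sign now +1; continue with (1/25)
reached (1/25) = 1, so the symbol is +1

1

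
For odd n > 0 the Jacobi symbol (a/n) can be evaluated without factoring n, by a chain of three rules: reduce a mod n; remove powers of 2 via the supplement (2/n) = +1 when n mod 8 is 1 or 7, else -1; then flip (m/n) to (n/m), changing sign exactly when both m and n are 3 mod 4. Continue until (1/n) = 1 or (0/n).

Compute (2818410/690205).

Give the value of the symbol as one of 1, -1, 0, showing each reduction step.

(2818410/690205): 2818410 mod 690205 = 57590, so (2818410/690205) = (57590/690205)
factor out 2^1: 57590 = 2^1·28795; with 690205 mod 8 = 5, (2/690205) = -1; sign now -1; continue with (28795/690205)
flip (28795/690205) -> (690205/28795): both odd, 28795 mod 4 = 3, 690205 mod 4 = 1, so the flip contributes +1; sign now -1
(690205/28795): 690205 mod 28795 = 27920, so (690205/28795) = (27920/28795)
factor out 2^4: 27920 = 2^4·1745; with 28795 mod 8 = 3, (2/28795) = -1; sign now -1; continue with (1745/28795)
flip (1745/28795) -> (28795/1745): both odd, 1745 mod 4 = 1, 28795 mod 4 = 3, so the flip contributes +1; sign now -1
(28795/1745): 28795 mod 1745 = 875, so (28795/1745) = (875/1745)
flip (875/1745) -> (1745/875): both odd, 875 mod 4 = 3, 1745 mod 4 = 1, so the flip contributes +1; sign now -1
(1745/875): 1745 mod 875 = 870, so (1745/875) = (870/875)
factor out 2^1: 870 = 2^1·435; with 875 mod 8 = 3, (2/875) = -1; sign now +1; continue with (435/875)
flip (435/875) -> (875/435): both odd, 435 mod 4 = 3, 875 mod 4 = 3, so the flip contributes -1; sign now -1
(875/435): 875 mod 435 = 5, so (875/435) = (5/435)
flip (5/435) -> (435/5): both odd, 5 mod 4 = 1, 435 mod 4 = 3, so the flip contributes +1; sign now -1
(435/5): 435 mod 5 = 0, so (435/5) = (0/5)
reached (0/5); gcd(a, n) > 1, so (0/5) = 0 and the symbol is 0

0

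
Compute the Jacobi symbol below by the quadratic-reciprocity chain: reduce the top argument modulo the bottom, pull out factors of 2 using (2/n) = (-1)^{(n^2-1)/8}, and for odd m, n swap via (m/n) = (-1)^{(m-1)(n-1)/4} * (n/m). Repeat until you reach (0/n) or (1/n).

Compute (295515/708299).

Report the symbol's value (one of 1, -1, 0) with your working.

flip (295515/708299) -> (708299/295515): both odd, 295515 mod 4 = 3, 708299 mod 4 = 3, so the flip contributes -1; sign now -1
(708299/295515): 708299 mod 295515 = 117269, so (708299/295515) = (117269/295515)
flip (117269/295515) -> (295515/117269): both odd, 117269 mod 4 = 1, 295515 mod 4 = 3, so the flip contributes +1; sign now -1
(295515/117269): 295515 mod 117269 = 60977, so (295515/117269) = (60977/117269)
flip (60977/117269) -> (117269/60977): both odd, 60977 mod 4 = 1, 117269 mod 4 = 1, so the flip contributes +1; sign now -1
(117269/60977): 117269 mod 60977 = 56292, so (117269/60977) = (56292/60977)
factor out 2^2: 56292 = 2^2·14073; with 60977 mod 8 = 1, (2/60977) = +1; sign now -1; continue with (14073/60977)
flip (14073/60977) -> (60977/14073): both odd, 14073 mod 4 = 1, 60977 mod 4 = 1, so the flip contributes +1; sign now -1
(60977/14073): 60977 mod 14073 = 4685, so (60977/14073) = (4685/14073)
flip (4685/14073) -> (14073/4685): both odd, 4685 mod 4 = 1, 14073 mod 4 = 1, so the flip contributes +1; sign now -1
(14073/4685): 14073 mod 4685 = 18, so (14073/4685) = (18/4685)
factor out 2^1: 18 = 2^1·9; with 4685 mod 8 = 5, (2/4685) = -1; sign now +1; continue with (9/4685)
flip (9/4685) -> (4685/9): both odd, 9 mod 4 = 1, 4685 mod 4 = 1, so the flip contributes +1; sign now +1
(4685/9): 4685 mod 9 = 5, so (4685/9) = (5/9)
flip (5/9) -> (9/5): both odd, 5 mod 4 = 1, 9 mod 4 = 1, so the flip contributes +1; sign now +1
(9/5): 9 mod 5 = 4, so (9/5) = (4/5)
factor out 2^2: 4 = 2^2·1; with 5 mod 8 = 5, (2/5) = -1; sign now +1; continue with (1/5)
reached (1/5) = 1, so the symbol is +1

1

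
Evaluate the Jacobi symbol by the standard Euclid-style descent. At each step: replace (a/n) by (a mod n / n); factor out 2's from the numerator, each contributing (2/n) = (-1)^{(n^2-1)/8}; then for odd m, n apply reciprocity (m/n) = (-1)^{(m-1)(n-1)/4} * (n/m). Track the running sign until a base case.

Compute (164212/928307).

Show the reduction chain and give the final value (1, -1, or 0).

-1

factor out 2^2: 164212 = 2^2·41053; with 928307 mod 8 = 3, (2/928307) = -1; sign now +1; continue with (41053/928307)
flip (41053/928307) -> (928307/41053): both odd, 41053 mod 4 = 1, 928307 mod 4 = 3, so the flip contributes +1; sign now +1
(928307/41053): 928307 mod 41053 = 25141, so (928307/41053) = (25141/41053)
flip (25141/41053) -> (41053/25141): both odd, 25141 mod 4 = 1, 41053 mod 4 = 1, so the flip contributes +1; sign now +1
(41053/25141): 41053 mod 25141 = 15912, so (41053/25141) = (15912/25141)
factor out 2^3: 15912 = 2^3·1989; with 25141 mod 8 = 5, (2/25141) = -1; sign now -1; continue with (1989/25141)
flip (1989/25141) -> (25141/1989): both odd, 1989 mod 4 = 1, 25141 mod 4 = 1, so the flip contributes +1; sign now -1
(25141/1989): 25141 mod 1989 = 1273, so (25141/1989) = (1273/1989)
flip (1273/1989) -> (1989/1273): both odd, 1273 mod 4 = 1, 1989 mod 4 = 1, so the flip contributes +1; sign now -1
(1989/1273): 1989 mod 1273 = 716, so (1989/1273) = (716/1273)
factor out 2^2: 716 = 2^2·179; with 1273 mod 8 = 1, (2/1273) = +1; sign now -1; continue with (179/1273)
flip (179/1273) -> (1273/179): both odd, 179 mod 4 = 3, 1273 mod 4 = 1, so the flip contributes +1; sign now -1
(1273/179): 1273 mod 179 = 20, so (1273/179) = (20/179)
factor out 2^2: 20 = 2^2·5; with 179 mod 8 = 3, (2/179) = -1; sign now -1; continue with (5/179)
flip (5/179) -> (179/5): both odd, 5 mod 4 = 1, 179 mod 4 = 3, so the flip contributes +1; sign now -1
(179/5): 179 mod 5 = 4, so (179/5) = (4/5)
factor out 2^2: 4 = 2^2·1; with 5 mod 8 = 5, (2/5) = -1; sign now -1; continue with (1/5)
reached (1/5) = 1, so the symbol is -1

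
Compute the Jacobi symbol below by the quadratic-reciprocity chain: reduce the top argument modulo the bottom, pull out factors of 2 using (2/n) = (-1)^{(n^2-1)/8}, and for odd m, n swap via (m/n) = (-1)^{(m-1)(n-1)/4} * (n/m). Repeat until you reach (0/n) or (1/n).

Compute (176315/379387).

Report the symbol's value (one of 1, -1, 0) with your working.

1

flip (176315/379387) -> (379387/176315): both odd, 176315 mod 4 = 3, 379387 mod 4 = 3, so the flip contributes -1; sign now -1
(379387/176315): 379387 mod 176315 = 26757, so (379387/176315) = (26757/176315)
flip (26757/176315) -> (176315/26757): both odd, 26757 mod 4 = 1, 176315 mod 4 = 3, so the flip contributes +1; sign now -1
(176315/26757): 176315 mod 26757 = 15773, so (176315/26757) = (15773/26757)
flip (15773/26757) -> (26757/15773): both odd, 15773 mod 4 = 1, 26757 mod 4 = 1, so the flip contributes +1; sign now -1
(26757/15773): 26757 mod 15773 = 10984, so (26757/15773) = (10984/15773)
factor out 2^3: 10984 = 2^3·1373; with 15773 mod 8 = 5, (2/15773) = -1; sign now +1; continue with (1373/15773)
flip (1373/15773) -> (15773/1373): both odd, 1373 mod 4 = 1, 15773 mod 4 = 1, so the flip contributes +1; sign now +1
(15773/1373): 15773 mod 1373 = 670, so (15773/1373) = (670/1373)
factor out 2^1: 670 = 2^1·335; with 1373 mod 8 = 5, (2/1373) = -1; sign now -1; continue with (335/1373)
flip (335/1373) -> (1373/335): both odd, 335 mod 4 = 3, 1373 mod 4 = 1, so the flip contributes +1; sign now -1
(1373/335): 1373 mod 335 = 33, so (1373/335) = (33/335)
flip (33/335) -> (335/33): both odd, 33 mod 4 = 1, 335 mod 4 = 3, so the flip contributes +1; sign now -1
(335/33): 335 mod 33 = 5, so (335/33) = (5/33)
flip (5/33) -> (33/5): both odd, 5 mod 4 = 1, 33 mod 4 = 1, so the flip contributes +1; sign now -1
(33/5): 33 mod 5 = 3, so (33/5) = (3/5)
flip (3/5) -> (5/3): both odd, 3 mod 4 = 3, 5 mod 4 = 1, so the flip contributes +1; sign now -1
(5/3): 5 mod 3 = 2, so (5/3) = (2/3)
factor out 2^1: 2 = 2^1·1; with 3 mod 8 = 3, (2/3) = -1; sign now +1; continue with (1/3)
reached (1/3) = 1, so the symbol is +1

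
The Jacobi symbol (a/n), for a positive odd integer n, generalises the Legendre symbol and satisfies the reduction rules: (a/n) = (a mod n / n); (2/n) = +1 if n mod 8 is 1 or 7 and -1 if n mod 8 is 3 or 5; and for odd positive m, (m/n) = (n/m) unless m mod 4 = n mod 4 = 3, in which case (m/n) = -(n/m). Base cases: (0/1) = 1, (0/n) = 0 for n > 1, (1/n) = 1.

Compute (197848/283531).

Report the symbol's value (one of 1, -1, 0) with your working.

1

197848 = 2^3·24731; (2/283531) = -1 since 283531 mod 8 = 3, so (197848/283531) = (-1)^3·(24731/283531); sign now -1
reciprocity: (24731/283531) = -1·(283531/24731) since 24731 mod 4 = 3, 283531 mod 4 = 3; sign now +1
(283531/24731) = (11490/24731)   [reduce mod 24731]
11490 = 2^1·5745; (2/24731) = -1 since 24731 mod 8 = 3, so (11490/24731) = (-1)^1·(5745/24731); sign now -1
reciprocity: (5745/24731) = +1·(24731/5745) since 5745 mod 4 = 1, 24731 mod 4 = 3; sign now -1
(24731/5745) = (1751/5745)   [reduce mod 5745]
reciprocity: (1751/5745) = +1·(5745/1751) since 1751 mod 4 = 3, 5745 mod 4 = 1; sign now -1
(5745/1751) = (492/1751)   [reduce mod 1751]
492 = 2^2·123; (2/1751) = +1 since 1751 mod 8 = 7, so (492/1751) = (+1)^2·(123/1751); sign now -1
reciprocity: (123/1751) = -1·(1751/123) since 123 mod 4 = 3, 1751 mod 4 = 3; sign now +1
(1751/123) = (29/123)   [reduce mod 123]
reciprocity: (29/123) = +1·(123/29) since 29 mod 4 = 1, 123 mod 4 = 3; sign now +1
(123/29) = (7/29)   [reduce mod 29]
reciprocity: (7/29) = +1·(29/7) since 7 mod 4 = 3, 29 mod 4 = 1; sign now +1
(29/7) = (1/7)   [reduce mod 7]
(1/7) = 1; final value = sign = +1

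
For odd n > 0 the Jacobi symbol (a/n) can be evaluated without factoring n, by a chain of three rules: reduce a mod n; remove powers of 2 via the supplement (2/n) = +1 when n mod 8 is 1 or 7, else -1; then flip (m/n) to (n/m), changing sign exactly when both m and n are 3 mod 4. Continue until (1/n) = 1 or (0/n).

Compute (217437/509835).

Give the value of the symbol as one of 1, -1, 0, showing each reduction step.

0

reciprocity: (217437/509835) = +1·(509835/217437) since 217437 mod 4 = 1, 509835 mod 4 = 3; sign now +1
(509835/217437) = (74961/217437)   [reduce mod 217437]
reciprocity: (74961/217437) = +1·(217437/74961) since 74961 mod 4 = 1, 217437 mod 4 = 1; sign now +1
(217437/74961) = (67515/74961)   [reduce mod 74961]
reciprocity: (67515/74961) = +1·(74961/67515) since 67515 mod 4 = 3, 74961 mod 4 = 1; sign now +1
(74961/67515) = (7446/67515)   [reduce mod 67515]
7446 = 2^1·3723; (2/67515) = -1 since 67515 mod 8 = 3, so (7446/67515) = (-1)^1·(3723/67515); sign now -1
reciprocity: (3723/67515) = -1·(67515/3723) since 3723 mod 4 = 3, 67515 mod 4 = 3; sign now +1
(67515/3723) = (501/3723)   [reduce mod 3723]
reciprocity: (501/3723) = +1·(3723/501) since 501 mod 4 = 1, 3723 mod 4 = 3; sign now +1
(3723/501) = (216/501)   [reduce mod 501]
216 = 2^3·27; (2/501) = -1 since 501 mod 8 = 5, so (216/501) = (-1)^3·(27/501); sign now -1
reciprocity: (27/501) = +1·(501/27) since 27 mod 4 = 3, 501 mod 4 = 1; sign now -1
(501/27) = (15/27)   [reduce mod 27]
reciprocity: (15/27) = -1·(27/15) since 15 mod 4 = 3, 27 mod 4 = 3; sign now +1
(27/15) = (12/15)   [reduce mod 15]
12 = 2^2·3; (2/15) = +1 since 15 mod 8 = 7, so (12/15) = (+1)^2·(3/15); sign now +1
reciprocity: (3/15) = -1·(15/3) since 3 mod 4 = 3, 15 mod 4 = 3; sign now -1
(15/3) = (0/3)   [reduce mod 3]
(0/3) = 0   [gcd(a, n) > 1]; final value = 0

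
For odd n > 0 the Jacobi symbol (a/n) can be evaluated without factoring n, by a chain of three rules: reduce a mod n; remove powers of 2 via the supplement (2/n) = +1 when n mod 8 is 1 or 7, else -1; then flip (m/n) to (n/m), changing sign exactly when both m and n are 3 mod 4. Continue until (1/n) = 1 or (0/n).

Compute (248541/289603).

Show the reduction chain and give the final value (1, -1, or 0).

1

flip (248541/289603) -> (289603/248541): both odd, 248541 mod 4 = 1, 289603 mod 4 = 3, so the flip contributes +1; sign now +1
(289603/248541): 289603 mod 248541 = 41062, so (289603/248541) = (41062/248541)
factor out 2^1: 41062 = 2^1·20531; with 248541 mod 8 = 5, (2/248541) = -1; sign now -1; continue with (20531/248541)
flip (20531/248541) -> (248541/20531): both odd, 20531 mod 4 = 3, 248541 mod 4 = 1, so the flip contributes +1; sign now -1
(248541/20531): 248541 mod 20531 = 2169, so (248541/20531) = (2169/20531)
flip (2169/20531) -> (20531/2169): both odd, 2169 mod 4 = 1, 20531 mod 4 = 3, so the flip contributes +1; sign now -1
(20531/2169): 20531 mod 2169 = 1010, so (20531/2169) = (1010/2169)
factor out 2^1: 1010 = 2^1·505; with 2169 mod 8 = 1, (2/2169) = +1; sign now -1; continue with (505/2169)
flip (505/2169) -> (2169/505): both odd, 505 mod 4 = 1, 2169 mod 4 = 1, so the flip contributes +1; sign now -1
(2169/505): 2169 mod 505 = 149, so (2169/505) = (149/505)
flip (149/505) -> (505/149): both odd, 149 mod 4 = 1, 505 mod 4 = 1, so the flip contributes +1; sign now -1
(505/149): 505 mod 149 = 58, so (505/149) = (58/149)
factor out 2^1: 58 = 2^1·29; with 149 mod 8 = 5, (2/149) = -1; sign now +1; continue with (29/149)
flip (29/149) -> (149/29): both odd, 29 mod 4 = 1, 149 mod 4 = 1, so the flip contributes +1; sign now +1
(149/29): 149 mod 29 = 4, so (149/29) = (4/29)
factor out 2^2: 4 = 2^2·1; with 29 mod 8 = 5, (2/29) = -1; sign now +1; continue with (1/29)
reached (1/29) = 1, so the symbol is +1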